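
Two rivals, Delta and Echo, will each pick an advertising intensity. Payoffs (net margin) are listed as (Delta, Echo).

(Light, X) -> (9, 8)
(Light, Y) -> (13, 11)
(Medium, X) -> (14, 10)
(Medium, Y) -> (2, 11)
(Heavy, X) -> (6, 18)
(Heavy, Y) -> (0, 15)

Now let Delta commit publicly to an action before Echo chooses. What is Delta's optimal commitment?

Light

Echo best-responds to each possible Delta move:
- Light: Echo compares 8, 11 and picks Y; Delta would get 13.
- Medium: Echo compares 10, 11 and picks Y; Delta would get 2.
- Heavy: Echo compares 18, 15 and picks X; Delta would get 6.
Among 13, 2, 6, the best is 13 at Light. Subgame-perfect outcome: (Light, Y) with payoffs (13, 11).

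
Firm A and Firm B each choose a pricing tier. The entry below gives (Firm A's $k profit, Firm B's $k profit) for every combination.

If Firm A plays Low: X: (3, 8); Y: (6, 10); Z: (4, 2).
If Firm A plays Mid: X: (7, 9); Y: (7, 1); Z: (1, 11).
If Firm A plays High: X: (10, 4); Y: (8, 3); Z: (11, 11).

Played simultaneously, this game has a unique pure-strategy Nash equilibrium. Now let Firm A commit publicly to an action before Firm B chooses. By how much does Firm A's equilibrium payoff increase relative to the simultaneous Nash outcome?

Backward induction with Firm A moving first.
- Low: BR = Y, leader payoff 6.
- Mid: BR = Z, leader payoff 1.
- High: BR = Z, leader payoff 11.
Among 6, 1, 11, the best is 11 at High. Subgame-perfect outcome: (High, Z) with payoffs (11, 11).
For the simultaneous game, intersect best replies.
Firm A's best replies: X→High; Y→High; Z→High.
Firm B's best replies: Low→Y; Mid→Z; High→Z.
Only (High, Z) has each player best-responding; Nash payoffs (11, 11).
Firm A's commitment gain: 11 − 11 = 0.

0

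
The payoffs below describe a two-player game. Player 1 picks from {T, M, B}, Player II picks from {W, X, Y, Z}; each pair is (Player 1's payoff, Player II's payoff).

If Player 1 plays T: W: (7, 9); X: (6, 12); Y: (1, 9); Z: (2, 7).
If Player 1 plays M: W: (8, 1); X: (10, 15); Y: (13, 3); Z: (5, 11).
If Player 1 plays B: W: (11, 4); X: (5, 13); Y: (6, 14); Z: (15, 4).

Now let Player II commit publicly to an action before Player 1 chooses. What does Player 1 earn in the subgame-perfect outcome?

Player 1 best-responds to each possible Player II move:
- W: BR = B, leader payoff 4.
- X: BR = M, leader payoff 15.
- Y: BR = M, leader payoff 3.
- Z: BR = B, leader payoff 4.
Among 4, 15, 3, 4, the best is 15 at X. Subgame-perfect outcome: (M, X) with payoffs (10, 15).

10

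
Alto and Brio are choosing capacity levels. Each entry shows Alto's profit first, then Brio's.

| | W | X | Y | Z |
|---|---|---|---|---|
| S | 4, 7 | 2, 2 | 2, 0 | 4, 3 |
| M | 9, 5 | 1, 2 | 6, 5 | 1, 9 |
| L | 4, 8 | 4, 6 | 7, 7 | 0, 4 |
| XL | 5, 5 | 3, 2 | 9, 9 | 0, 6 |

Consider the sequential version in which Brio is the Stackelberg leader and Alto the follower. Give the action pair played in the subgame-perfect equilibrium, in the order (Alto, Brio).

(XL, Y)

Solve by backward induction (Brio leads).
- W: Alto compares 4, 9, 4, 5 and picks M; Brio would get 5.
- X: Alto compares 2, 1, 4, 3 and picks L; Brio would get 6.
- Y: Alto compares 2, 6, 7, 9 and picks XL; Brio would get 9.
- Z: Alto compares 4, 1, 0, 0 and picks S; Brio would get 3.
Among 5, 6, 9, 3, the best is 9 at Y. Subgame-perfect outcome: (XL, Y) with payoffs (9, 9).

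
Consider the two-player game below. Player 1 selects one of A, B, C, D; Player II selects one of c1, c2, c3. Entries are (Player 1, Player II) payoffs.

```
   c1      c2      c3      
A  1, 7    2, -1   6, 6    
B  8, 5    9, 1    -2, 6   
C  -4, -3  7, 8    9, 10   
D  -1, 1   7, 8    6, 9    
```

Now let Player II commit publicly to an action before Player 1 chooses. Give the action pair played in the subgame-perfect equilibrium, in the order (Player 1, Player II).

(C, c3)

Player 1 best-responds to each possible Player II move:
- c1 → Player 1 plays B (best of 1, 8, -4, -1); Player II gets 5.
- c2 → Player 1 plays B (best of 2, 9, 7, 7); Player II gets 1.
- c3 → Player 1 plays C (best of 6, -2, 9, 6); Player II gets 10.
Among 5, 1, 10, the best is 10 at c3. Subgame-perfect outcome: (C, c3) with payoffs (9, 10).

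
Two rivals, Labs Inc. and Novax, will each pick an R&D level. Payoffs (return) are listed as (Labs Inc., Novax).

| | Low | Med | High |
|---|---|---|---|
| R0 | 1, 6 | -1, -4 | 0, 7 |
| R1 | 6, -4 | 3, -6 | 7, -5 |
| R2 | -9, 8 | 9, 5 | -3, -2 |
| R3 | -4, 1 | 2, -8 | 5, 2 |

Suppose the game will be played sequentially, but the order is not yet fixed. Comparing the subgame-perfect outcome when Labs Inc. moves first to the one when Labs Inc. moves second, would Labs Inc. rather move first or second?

second

If Labs Inc. leads: Novax's best replies are R0→High, R1→Low, R2→Low, R3→High; Labs Inc.'s induced payoffs 0, 6, -9, 5; outcome (R1, Low), payoffs (6, -4).
If Novax leads: Labs Inc.'s best replies are Low→R1, Med→R2, High→R1; Novax's induced payoffs -4, 5, -5; outcome (R2, Med), payoffs (9, 5).
Labs Inc. gets 6 moving first and 9 moving second, so Labs Inc. prefers to move second.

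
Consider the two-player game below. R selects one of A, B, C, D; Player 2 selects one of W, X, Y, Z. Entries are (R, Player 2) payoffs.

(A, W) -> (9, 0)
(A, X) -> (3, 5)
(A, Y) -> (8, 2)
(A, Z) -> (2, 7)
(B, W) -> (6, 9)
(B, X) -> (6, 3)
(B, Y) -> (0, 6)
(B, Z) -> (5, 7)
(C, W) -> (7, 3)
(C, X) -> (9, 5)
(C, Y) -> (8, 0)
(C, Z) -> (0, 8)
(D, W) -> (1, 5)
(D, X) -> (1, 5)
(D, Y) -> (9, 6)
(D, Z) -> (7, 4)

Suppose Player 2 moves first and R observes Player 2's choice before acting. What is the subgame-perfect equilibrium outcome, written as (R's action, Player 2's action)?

(D, Y)

Solve by backward induction (Player 2 leads).
- W → R plays A (best of 9, 6, 7, 1); Player 2 gets 0.
- X → R plays C (best of 3, 6, 9, 1); Player 2 gets 5.
- Y → R plays D (best of 8, 0, 8, 9); Player 2 gets 6.
- Z → R plays D (best of 2, 5, 0, 7); Player 2 gets 4.
Among 0, 5, 6, 4, the best is 6 at Y. Subgame-perfect outcome: (D, Y) with payoffs (9, 6).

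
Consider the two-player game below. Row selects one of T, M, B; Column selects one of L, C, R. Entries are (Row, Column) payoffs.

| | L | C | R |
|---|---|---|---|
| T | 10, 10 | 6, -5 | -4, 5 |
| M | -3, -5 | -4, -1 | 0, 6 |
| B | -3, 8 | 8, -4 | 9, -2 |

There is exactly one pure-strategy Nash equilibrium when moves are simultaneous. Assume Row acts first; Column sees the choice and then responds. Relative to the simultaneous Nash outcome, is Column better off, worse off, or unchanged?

Solve by backward induction (Row leads).
- T: Column compares 10, -5, 5 and picks L; Row would get 10.
- M: Column compares -5, -1, 6 and picks R; Row would get 0.
- B: Column compares 8, -4, -2 and picks L; Row would get -3.
Maximizing over 10, 0, -3, Row chooses T. Subgame-perfect outcome: (T, L) with payoffs (10, 10).
Under simultaneous play:
Row's best replies: L→T; C→B; R→B.
Column's best replies: T→L; M→R; B→L.
Only (T, L) has each player best-responding; Nash payoffs (10, 10).
Column earns 10 sequentially versus 10 at the Nash outcome: unchanged.

unchanged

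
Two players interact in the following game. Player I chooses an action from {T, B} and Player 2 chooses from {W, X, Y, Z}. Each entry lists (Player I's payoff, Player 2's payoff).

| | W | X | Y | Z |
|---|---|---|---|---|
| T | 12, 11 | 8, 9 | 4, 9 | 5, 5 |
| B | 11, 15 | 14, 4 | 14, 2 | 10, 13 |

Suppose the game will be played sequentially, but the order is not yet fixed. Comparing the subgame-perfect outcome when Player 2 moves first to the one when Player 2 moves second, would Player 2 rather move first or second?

If Player I leads: Player 2's best replies are T→W, B→W; Player I's induced payoffs 12, 11; outcome (T, W), payoffs (12, 11).
If Player 2 leads: Player I's best replies are W→T, X→B, Y→B, Z→B; Player 2's induced payoffs 11, 4, 2, 13; outcome (B, Z), payoffs (10, 13).
Player 2 gets 13 moving first and 11 moving second, so Player 2 prefers to move first.

first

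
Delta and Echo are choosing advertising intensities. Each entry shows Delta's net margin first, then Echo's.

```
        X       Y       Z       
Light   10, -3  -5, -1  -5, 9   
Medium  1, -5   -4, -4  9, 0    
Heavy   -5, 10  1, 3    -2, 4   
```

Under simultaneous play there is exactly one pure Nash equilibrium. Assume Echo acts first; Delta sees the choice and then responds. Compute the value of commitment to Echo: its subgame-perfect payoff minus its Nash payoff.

Backward induction with Echo moving first.
- X: BR = Light, leader payoff -3.
- Y: BR = Heavy, leader payoff 3.
- Z: BR = Medium, leader payoff 0.
Maximizing over -3, 3, 0, Echo chooses Y. Subgame-perfect outcome: (Heavy, Y) with payoffs (1, 3).
For the simultaneous game, intersect best replies.
Delta's best replies: X→Light; Y→Heavy; Z→Medium.
Echo's best replies: Light→Z; Medium→Z; Heavy→X.
The unique mutual best reply is (Medium, Z), giving (9, 0).
Echo's commitment gain: 3 − 0 = 3.

3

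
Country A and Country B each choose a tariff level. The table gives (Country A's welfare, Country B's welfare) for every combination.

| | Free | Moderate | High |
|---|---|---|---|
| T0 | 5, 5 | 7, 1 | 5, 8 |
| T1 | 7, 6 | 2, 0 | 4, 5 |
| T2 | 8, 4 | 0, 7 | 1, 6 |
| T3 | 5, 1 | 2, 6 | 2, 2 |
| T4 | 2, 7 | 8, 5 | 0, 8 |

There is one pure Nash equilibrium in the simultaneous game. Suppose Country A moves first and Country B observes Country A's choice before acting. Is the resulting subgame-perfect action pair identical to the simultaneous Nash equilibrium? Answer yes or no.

Solve by backward induction (Country A leads).
- T0: BR = High, leader payoff 5.
- T1: BR = Free, leader payoff 7.
- T2: BR = Moderate, leader payoff 0.
- T3: BR = Moderate, leader payoff 2.
- T4: BR = High, leader payoff 0.
Maximizing over 5, 7, 0, 2, 0, Country A chooses T1. Subgame-perfect outcome: (T1, Free) with payoffs (7, 6).
For the simultaneous game, intersect best replies.
Country A's best replies: Free→T2; Moderate→T4; High→T0.
Country B's best replies: T0→High; T1→Free; T2→Moderate; T3→Moderate; T4→High.
Only (T0, High) has each player best-responding; Nash payoffs (5, 8).
Sequential outcome (T1, Free) differs from the Nash profile (T0, High).

no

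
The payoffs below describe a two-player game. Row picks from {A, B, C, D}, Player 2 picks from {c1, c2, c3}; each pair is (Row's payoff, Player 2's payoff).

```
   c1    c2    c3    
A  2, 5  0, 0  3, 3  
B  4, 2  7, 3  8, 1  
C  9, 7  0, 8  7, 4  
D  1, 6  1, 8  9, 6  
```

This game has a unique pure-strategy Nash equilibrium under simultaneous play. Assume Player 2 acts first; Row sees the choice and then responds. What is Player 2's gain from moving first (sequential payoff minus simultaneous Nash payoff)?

4

Row best-responds to each possible Player 2 move:
- c1: BR = C, leader payoff 7.
- c2: BR = B, leader payoff 3.
- c3: BR = D, leader payoff 6.
Among 7, 3, 6, the best is 7 at c1. Subgame-perfect outcome: (C, c1) with payoffs (9, 7).
Now find the simultaneous Nash equilibrium.
Row's best replies: c1→C; c2→B; c3→D.
Player 2's best replies: A→c1; B→c2; C→c2; D→c2.
Only (B, c2) has each player best-responding; Nash payoffs (7, 3).
Player 2's commitment gain: 7 − 3 = 4.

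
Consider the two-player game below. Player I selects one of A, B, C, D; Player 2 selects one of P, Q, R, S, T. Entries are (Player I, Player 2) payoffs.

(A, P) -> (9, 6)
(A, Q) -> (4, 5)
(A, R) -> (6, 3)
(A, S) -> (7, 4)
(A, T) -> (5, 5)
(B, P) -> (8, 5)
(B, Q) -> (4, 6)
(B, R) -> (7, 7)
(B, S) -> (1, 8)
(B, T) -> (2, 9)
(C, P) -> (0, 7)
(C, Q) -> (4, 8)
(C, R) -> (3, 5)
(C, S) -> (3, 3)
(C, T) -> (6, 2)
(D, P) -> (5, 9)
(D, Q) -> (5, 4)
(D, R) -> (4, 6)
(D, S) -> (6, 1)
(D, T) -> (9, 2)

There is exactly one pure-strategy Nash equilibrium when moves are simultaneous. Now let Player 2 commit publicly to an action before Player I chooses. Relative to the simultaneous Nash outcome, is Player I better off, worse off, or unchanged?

worse off

Backward induction with Player 2 moving first.
- P: Player I compares 9, 8, 0, 5 and picks A; Player 2 would get 6.
- Q: Player I compares 4, 4, 4, 5 and picks D; Player 2 would get 4.
- R: Player I compares 6, 7, 3, 4 and picks B; Player 2 would get 7.
- S: Player I compares 7, 1, 3, 6 and picks A; Player 2 would get 4.
- T: Player I compares 5, 2, 6, 9 and picks D; Player 2 would get 2.
Among 6, 4, 7, 4, 2, the best is 7 at R. Subgame-perfect outcome: (B, R) with payoffs (7, 7).
Under simultaneous play:
Player I's best replies: P→A; Q→D; R→B; S→A; T→D.
Player 2's best replies: A→P; B→T; C→Q; D→P.
The unique mutual best reply is (A, P), giving (9, 6).
Player I earns 7 sequentially versus 9 at the Nash outcome: worse off.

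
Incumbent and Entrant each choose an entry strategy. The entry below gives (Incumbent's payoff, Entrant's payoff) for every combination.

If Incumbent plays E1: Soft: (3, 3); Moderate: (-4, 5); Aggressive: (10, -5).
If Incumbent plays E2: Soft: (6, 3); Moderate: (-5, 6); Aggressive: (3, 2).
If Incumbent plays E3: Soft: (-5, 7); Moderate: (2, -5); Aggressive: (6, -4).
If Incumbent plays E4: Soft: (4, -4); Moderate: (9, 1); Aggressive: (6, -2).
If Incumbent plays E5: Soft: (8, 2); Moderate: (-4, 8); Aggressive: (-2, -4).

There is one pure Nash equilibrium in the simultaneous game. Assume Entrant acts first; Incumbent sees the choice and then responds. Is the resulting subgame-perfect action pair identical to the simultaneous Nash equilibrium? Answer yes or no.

Solve by backward induction (Entrant leads).
- Soft: Incumbent compares 3, 6, -5, 4, 8 and picks E5; Entrant would get 2.
- Moderate: Incumbent compares -4, -5, 2, 9, -4 and picks E4; Entrant would get 1.
- Aggressive: Incumbent compares 10, 3, 6, 6, -2 and picks E1; Entrant would get -5.
Maximizing over 2, 1, -5, Entrant chooses Soft. Subgame-perfect outcome: (E5, Soft) with payoffs (8, 2).
Under simultaneous play:
Incumbent's best replies: Soft→E5; Moderate→E4; Aggressive→E1.
Entrant's best replies: E1→Moderate; E2→Moderate; E3→Soft; E4→Moderate; E5→Moderate.
The unique mutual best reply is (E4, Moderate), giving (9, 1).
Sequential outcome (E5, Soft) differs from the Nash profile (E4, Moderate).

no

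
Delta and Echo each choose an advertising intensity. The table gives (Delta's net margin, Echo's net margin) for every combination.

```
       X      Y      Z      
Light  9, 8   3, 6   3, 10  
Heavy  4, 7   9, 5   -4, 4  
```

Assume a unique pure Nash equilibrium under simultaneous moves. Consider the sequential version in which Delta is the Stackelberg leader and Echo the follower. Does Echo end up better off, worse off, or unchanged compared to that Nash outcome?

Echo best-responds to each possible Delta move:
- Light → Echo plays Z (best of 8, 6, 10); Delta gets 3.
- Heavy → Echo plays X (best of 7, 5, 4); Delta gets 4.
Delta's induced payoffs are 3, 4, so Delta commits to Heavy. Subgame-perfect outcome: (Heavy, X) with payoffs (4, 7).
For the simultaneous game, intersect best replies.
Delta's best replies: X→Light; Y→Heavy; Z→Light.
Echo's best replies: Light→Z; Heavy→X.
Only (Light, Z) has each player best-responding; Nash payoffs (3, 10).
Echo earns 7 sequentially versus 10 at the Nash outcome: worse off.

worse off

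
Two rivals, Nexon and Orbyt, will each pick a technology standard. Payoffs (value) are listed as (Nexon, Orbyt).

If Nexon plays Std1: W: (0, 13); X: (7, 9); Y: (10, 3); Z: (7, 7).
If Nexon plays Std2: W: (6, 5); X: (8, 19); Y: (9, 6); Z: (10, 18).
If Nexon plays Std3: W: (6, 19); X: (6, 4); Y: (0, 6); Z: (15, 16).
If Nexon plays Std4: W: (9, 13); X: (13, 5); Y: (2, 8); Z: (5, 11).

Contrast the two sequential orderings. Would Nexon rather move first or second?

If Nexon leads: Orbyt's best replies are Std1→W, Std2→X, Std3→W, Std4→W; Nexon's induced payoffs 0, 8, 6, 9; outcome (Std4, W), payoffs (9, 13).
If Orbyt leads: Nexon's best replies are W→Std4, X→Std4, Y→Std1, Z→Std3; Orbyt's induced payoffs 13, 5, 3, 16; outcome (Std3, Z), payoffs (15, 16).
Nexon gets 9 moving first and 15 moving second, so Nexon prefers to move second.

second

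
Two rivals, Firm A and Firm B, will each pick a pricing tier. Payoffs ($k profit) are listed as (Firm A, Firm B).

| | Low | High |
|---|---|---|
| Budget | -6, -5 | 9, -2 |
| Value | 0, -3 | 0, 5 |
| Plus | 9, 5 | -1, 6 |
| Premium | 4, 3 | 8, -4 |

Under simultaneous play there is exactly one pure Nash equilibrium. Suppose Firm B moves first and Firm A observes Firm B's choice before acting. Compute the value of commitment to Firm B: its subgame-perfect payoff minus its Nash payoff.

7

Firm A best-responds to each possible Firm B move:
- Low: Firm A compares -6, 0, 9, 4 and picks Plus; Firm B would get 5.
- High: Firm A compares 9, 0, -1, 8 and picks Budget; Firm B would get -2.
Firm B's induced payoffs are 5, -2, so Firm B commits to Low. Subgame-perfect outcome: (Plus, Low) with payoffs (9, 5).
For the simultaneous game, intersect best replies.
Firm A's best replies: Low→Plus; High→Budget.
Firm B's best replies: Budget→High; Value→High; Plus→High; Premium→Low.
Only (Budget, High) has each player best-responding; Nash payoffs (9, -2).
Firm B's commitment gain: 5 − -2 = 7.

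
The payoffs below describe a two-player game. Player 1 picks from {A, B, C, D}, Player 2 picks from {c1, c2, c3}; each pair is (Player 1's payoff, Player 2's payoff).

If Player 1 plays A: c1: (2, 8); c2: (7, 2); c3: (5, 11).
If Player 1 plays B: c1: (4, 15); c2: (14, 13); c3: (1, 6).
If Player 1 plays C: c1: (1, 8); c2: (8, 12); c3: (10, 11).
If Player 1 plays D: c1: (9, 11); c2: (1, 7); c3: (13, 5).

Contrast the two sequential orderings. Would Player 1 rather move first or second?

If Player 1 leads: Player 2's best replies are A→c3, B→c1, C→c2, D→c1; Player 1's induced payoffs 5, 4, 8, 9; outcome (D, c1), payoffs (9, 11).
If Player 2 leads: Player 1's best replies are c1→D, c2→B, c3→D; Player 2's induced payoffs 11, 13, 5; outcome (B, c2), payoffs (14, 13).
Player 1 gets 9 moving first and 14 moving second, so Player 1 prefers to move second.

second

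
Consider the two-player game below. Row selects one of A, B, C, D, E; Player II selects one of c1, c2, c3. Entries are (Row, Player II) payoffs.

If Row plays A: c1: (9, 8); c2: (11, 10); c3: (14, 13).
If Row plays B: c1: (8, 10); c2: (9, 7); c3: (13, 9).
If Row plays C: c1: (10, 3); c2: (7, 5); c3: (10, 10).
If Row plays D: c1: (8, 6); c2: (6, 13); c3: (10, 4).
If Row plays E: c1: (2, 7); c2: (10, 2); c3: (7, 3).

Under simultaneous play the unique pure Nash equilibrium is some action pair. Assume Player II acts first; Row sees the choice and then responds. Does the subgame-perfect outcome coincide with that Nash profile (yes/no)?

yes

Work backward from Row's decision.
- c1: Row compares 9, 8, 10, 8, 2 and picks C; Player II would get 3.
- c2: Row compares 11, 9, 7, 6, 10 and picks A; Player II would get 10.
- c3: Row compares 14, 13, 10, 10, 7 and picks A; Player II would get 13.
Maximizing over 3, 10, 13, Player II chooses c3. Subgame-perfect outcome: (A, c3) with payoffs (14, 13).
Under simultaneous play:
Row's best replies: c1→C; c2→A; c3→A.
Player II's best replies: A→c3; B→c1; C→c3; D→c2; E→c1.
Only (A, c3) has each player best-responding; Nash payoffs (14, 13).
Sequential outcome (A, c3) coincides with the Nash profile (A, c3).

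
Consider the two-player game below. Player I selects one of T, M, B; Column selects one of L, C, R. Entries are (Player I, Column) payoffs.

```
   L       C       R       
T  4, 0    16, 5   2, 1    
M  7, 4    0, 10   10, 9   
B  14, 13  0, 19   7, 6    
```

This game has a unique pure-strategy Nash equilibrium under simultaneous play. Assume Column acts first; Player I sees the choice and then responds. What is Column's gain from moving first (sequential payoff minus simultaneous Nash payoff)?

8

Solve by backward induction (Column leads).
- L → Player I plays B (best of 4, 7, 14); Column gets 13.
- C → Player I plays T (best of 16, 0, 0); Column gets 5.
- R → Player I plays M (best of 2, 10, 7); Column gets 9.
Column's induced payoffs are 13, 5, 9, so Column commits to L. Subgame-perfect outcome: (B, L) with payoffs (14, 13).
Under simultaneous play:
Player I's best replies: L→B; C→T; R→M.
Column's best replies: T→C; M→C; B→C.
The unique mutual best reply is (T, C), giving (16, 5).
Column's commitment gain: 13 − 5 = 8.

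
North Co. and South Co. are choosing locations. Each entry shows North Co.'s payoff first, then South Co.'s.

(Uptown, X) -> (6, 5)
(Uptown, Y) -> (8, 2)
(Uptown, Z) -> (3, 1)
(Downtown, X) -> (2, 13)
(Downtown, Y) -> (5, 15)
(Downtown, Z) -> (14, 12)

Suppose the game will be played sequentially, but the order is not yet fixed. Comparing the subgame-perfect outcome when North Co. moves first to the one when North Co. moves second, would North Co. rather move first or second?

If North Co. leads: South Co.'s best replies are Uptown→X, Downtown→Y; North Co.'s induced payoffs 6, 5; outcome (Uptown, X), payoffs (6, 5).
If South Co. leads: North Co.'s best replies are X→Uptown, Y→Uptown, Z→Downtown; South Co.'s induced payoffs 5, 2, 12; outcome (Downtown, Z), payoffs (14, 12).
North Co. gets 6 moving first and 14 moving second, so North Co. prefers to move second.

second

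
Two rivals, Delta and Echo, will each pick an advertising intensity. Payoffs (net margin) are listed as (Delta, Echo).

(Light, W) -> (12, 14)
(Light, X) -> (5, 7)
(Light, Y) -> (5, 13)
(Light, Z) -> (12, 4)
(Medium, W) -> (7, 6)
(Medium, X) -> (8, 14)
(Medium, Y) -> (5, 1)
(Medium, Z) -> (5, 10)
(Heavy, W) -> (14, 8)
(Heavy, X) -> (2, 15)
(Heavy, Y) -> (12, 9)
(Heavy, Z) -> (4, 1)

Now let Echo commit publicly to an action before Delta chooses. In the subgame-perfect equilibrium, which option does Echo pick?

X

Work backward from Delta's decision.
- W: Delta compares 12, 7, 14 and picks Heavy; Echo would get 8.
- X: Delta compares 5, 8, 2 and picks Medium; Echo would get 14.
- Y: Delta compares 5, 5, 12 and picks Heavy; Echo would get 9.
- Z: Delta compares 12, 5, 4 and picks Light; Echo would get 4.
Maximizing over 8, 14, 9, 4, Echo chooses X. Subgame-perfect outcome: (Medium, X) with payoffs (8, 14).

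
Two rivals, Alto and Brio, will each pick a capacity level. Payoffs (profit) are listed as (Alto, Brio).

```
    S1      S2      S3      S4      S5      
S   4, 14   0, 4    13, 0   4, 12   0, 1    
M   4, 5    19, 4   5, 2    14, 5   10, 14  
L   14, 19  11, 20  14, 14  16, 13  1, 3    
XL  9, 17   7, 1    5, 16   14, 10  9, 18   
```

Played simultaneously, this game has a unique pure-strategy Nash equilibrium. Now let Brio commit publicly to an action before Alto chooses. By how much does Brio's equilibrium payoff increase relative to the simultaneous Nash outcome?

Work backward from Alto's decision.
- S1 → Alto plays L (best of 4, 4, 14, 9); Brio gets 19.
- S2 → Alto plays M (best of 0, 19, 11, 7); Brio gets 4.
- S3 → Alto plays L (best of 13, 5, 14, 5); Brio gets 14.
- S4 → Alto plays L (best of 4, 14, 16, 14); Brio gets 13.
- S5 → Alto plays M (best of 0, 10, 1, 9); Brio gets 14.
Among 19, 4, 14, 13, 14, the best is 19 at S1. Subgame-perfect outcome: (L, S1) with payoffs (14, 19).
For the simultaneous game, intersect best replies.
Alto's best replies: S1→L; S2→M; S3→L; S4→L; S5→M.
Brio's best replies: S→S1; M→S5; L→S2; XL→S5.
The unique mutual best reply is (M, S5), giving (10, 14).
Brio's commitment gain: 19 − 14 = 5.

5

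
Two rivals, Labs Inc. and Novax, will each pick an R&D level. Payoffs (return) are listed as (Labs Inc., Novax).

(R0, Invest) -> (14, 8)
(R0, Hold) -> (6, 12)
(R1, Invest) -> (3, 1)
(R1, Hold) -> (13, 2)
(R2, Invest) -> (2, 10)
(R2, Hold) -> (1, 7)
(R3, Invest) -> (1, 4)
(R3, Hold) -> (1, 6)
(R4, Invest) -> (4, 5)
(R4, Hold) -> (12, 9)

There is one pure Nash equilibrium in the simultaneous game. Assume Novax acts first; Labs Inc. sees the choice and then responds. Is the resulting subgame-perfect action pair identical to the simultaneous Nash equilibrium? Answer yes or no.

Work backward from Labs Inc.'s decision.
- Invest → Labs Inc. plays R0 (best of 14, 3, 2, 1, 4); Novax gets 8.
- Hold → Labs Inc. plays R1 (best of 6, 13, 1, 1, 12); Novax gets 2.
Maximizing over 8, 2, Novax chooses Invest. Subgame-perfect outcome: (R0, Invest) with payoffs (14, 8).
Under simultaneous play:
Labs Inc.'s best replies: Invest→R0; Hold→R1.
Novax's best replies: R0→Hold; R1→Hold; R2→Invest; R3→Hold; R4→Hold.
The unique mutual best reply is (R1, Hold), giving (13, 2).
Sequential outcome (R0, Invest) differs from the Nash profile (R1, Hold).

no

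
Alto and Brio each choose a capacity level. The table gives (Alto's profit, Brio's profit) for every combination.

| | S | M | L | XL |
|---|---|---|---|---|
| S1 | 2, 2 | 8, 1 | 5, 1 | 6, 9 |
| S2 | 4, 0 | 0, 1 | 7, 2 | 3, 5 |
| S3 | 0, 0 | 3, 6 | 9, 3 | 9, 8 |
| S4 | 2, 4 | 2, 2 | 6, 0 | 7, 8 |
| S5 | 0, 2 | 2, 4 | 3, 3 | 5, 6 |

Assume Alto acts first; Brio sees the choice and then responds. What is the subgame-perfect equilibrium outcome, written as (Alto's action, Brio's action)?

(S3, XL)

Work backward from Brio's decision.
- S1: BR = XL, leader payoff 6.
- S2: BR = XL, leader payoff 3.
- S3: BR = XL, leader payoff 9.
- S4: BR = XL, leader payoff 7.
- S5: BR = XL, leader payoff 5.
Maximizing over 6, 3, 9, 7, 5, Alto chooses S3. Subgame-perfect outcome: (S3, XL) with payoffs (9, 8).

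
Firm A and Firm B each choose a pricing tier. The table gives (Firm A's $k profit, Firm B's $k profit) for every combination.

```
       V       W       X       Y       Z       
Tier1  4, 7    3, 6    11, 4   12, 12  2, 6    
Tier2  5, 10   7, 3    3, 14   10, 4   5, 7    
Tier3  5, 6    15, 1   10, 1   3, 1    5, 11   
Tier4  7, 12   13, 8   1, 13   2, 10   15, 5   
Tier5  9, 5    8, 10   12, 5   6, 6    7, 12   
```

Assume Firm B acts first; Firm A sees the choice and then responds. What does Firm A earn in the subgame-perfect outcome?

12

Firm A best-responds to each possible Firm B move:
- V: Firm A compares 4, 5, 5, 7, 9 and picks Tier5; Firm B would get 5.
- W: Firm A compares 3, 7, 15, 13, 8 and picks Tier3; Firm B would get 1.
- X: Firm A compares 11, 3, 10, 1, 12 and picks Tier5; Firm B would get 5.
- Y: Firm A compares 12, 10, 3, 2, 6 and picks Tier1; Firm B would get 12.
- Z: Firm A compares 2, 5, 5, 15, 7 and picks Tier4; Firm B would get 5.
Among 5, 1, 5, 12, 5, the best is 12 at Y. Subgame-perfect outcome: (Tier1, Y) with payoffs (12, 12).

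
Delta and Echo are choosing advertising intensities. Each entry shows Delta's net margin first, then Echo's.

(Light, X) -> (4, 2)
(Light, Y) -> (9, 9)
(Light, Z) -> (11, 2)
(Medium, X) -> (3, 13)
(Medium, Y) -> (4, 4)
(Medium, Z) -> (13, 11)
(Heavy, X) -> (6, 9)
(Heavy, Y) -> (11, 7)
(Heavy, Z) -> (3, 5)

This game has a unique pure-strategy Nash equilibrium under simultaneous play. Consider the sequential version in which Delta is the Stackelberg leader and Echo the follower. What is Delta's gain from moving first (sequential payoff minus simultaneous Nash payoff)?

3

Work backward from Echo's decision.
- Light: Echo compares 2, 9, 2 and picks Y; Delta would get 9.
- Medium: Echo compares 13, 4, 11 and picks X; Delta would get 3.
- Heavy: Echo compares 9, 7, 5 and picks X; Delta would get 6.
Maximizing over 9, 3, 6, Delta chooses Light. Subgame-perfect outcome: (Light, Y) with payoffs (9, 9).
Now find the simultaneous Nash equilibrium.
Delta's best replies: X→Heavy; Y→Heavy; Z→Medium.
Echo's best replies: Light→Y; Medium→X; Heavy→X.
Only (Heavy, X) has each player best-responding; Nash payoffs (6, 9).
Delta's commitment gain: 9 − 6 = 3.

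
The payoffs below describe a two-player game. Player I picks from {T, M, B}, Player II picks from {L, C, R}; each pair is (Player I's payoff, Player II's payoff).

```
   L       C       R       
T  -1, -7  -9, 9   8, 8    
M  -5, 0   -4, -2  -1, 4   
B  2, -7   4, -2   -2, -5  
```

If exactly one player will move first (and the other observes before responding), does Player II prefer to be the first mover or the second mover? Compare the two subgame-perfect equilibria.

If Player I leads: Player II's best replies are T→C, M→R, B→C; Player I's induced payoffs -9, -1, 4; outcome (B, C), payoffs (4, -2).
If Player II leads: Player I's best replies are L→B, C→B, R→T; Player II's induced payoffs -7, -2, 8; outcome (T, R), payoffs (8, 8).
Player II gets 8 moving first and -2 moving second, so Player II prefers to move first.

first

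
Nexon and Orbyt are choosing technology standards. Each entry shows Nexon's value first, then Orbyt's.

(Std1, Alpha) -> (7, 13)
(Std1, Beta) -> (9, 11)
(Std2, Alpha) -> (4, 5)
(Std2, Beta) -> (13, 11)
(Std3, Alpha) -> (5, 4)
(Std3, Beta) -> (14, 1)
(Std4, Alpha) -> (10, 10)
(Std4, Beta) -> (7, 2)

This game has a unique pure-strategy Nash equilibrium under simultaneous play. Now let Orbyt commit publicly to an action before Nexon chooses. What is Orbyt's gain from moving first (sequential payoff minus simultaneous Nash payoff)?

0

Backward induction with Orbyt moving first.
- Alpha: BR = Std4, leader payoff 10.
- Beta: BR = Std3, leader payoff 1.
Among 10, 1, the best is 10 at Alpha. Subgame-perfect outcome: (Std4, Alpha) with payoffs (10, 10).
Under simultaneous play:
Nexon's best replies: Alpha→Std4; Beta→Std3.
Orbyt's best replies: Std1→Alpha; Std2→Beta; Std3→Alpha; Std4→Alpha.
Only (Std4, Alpha) has each player best-responding; Nash payoffs (10, 10).
Orbyt's commitment gain: 10 − 10 = 0.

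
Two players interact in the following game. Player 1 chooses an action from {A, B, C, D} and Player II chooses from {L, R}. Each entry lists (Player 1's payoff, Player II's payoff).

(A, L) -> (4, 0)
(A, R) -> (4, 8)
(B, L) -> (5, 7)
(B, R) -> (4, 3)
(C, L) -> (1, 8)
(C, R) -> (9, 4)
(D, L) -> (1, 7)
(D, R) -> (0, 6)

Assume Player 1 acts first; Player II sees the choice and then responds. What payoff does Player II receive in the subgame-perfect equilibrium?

7

Player II best-responds to each possible Player 1 move:
- A: BR = R, leader payoff 4.
- B: BR = L, leader payoff 5.
- C: BR = L, leader payoff 1.
- D: BR = L, leader payoff 1.
Player 1's induced payoffs are 4, 5, 1, 1, so Player 1 commits to B. Subgame-perfect outcome: (B, L) with payoffs (5, 7).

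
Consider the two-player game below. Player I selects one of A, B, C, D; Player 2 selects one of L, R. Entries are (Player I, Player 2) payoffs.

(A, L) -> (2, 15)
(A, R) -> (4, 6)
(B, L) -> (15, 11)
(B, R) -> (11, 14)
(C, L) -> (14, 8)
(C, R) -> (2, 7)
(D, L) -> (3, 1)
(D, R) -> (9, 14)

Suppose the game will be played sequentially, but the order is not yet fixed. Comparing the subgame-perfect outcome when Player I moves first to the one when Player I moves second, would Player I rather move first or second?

If Player I leads: Player 2's best replies are A→L, B→R, C→L, D→R; Player I's induced payoffs 2, 11, 14, 9; outcome (C, L), payoffs (14, 8).
If Player 2 leads: Player I's best replies are L→B, R→B; Player 2's induced payoffs 11, 14; outcome (B, R), payoffs (11, 14).
Player I gets 14 moving first and 11 moving second, so Player I prefers to move first.

first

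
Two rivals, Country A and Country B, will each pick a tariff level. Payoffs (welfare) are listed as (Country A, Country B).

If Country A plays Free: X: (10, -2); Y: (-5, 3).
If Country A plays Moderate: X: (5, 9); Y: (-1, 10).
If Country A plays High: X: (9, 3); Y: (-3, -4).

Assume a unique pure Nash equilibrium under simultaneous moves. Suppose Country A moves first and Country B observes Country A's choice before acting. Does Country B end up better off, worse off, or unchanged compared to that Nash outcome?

Work backward from Country B's decision.
- Free → Country B plays Y (best of -2, 3); Country A gets -5.
- Moderate → Country B plays Y (best of 9, 10); Country A gets -1.
- High → Country B plays X (best of 3, -4); Country A gets 9.
Among -5, -1, 9, the best is 9 at High. Subgame-perfect outcome: (High, X) with payoffs (9, 3).
For the simultaneous game, intersect best replies.
Country A's best replies: X→Free; Y→Moderate.
Country B's best replies: Free→Y; Moderate→Y; High→X.
Only (Moderate, Y) has each player best-responding; Nash payoffs (-1, 10).
Country B earns 3 sequentially versus 10 at the Nash outcome: worse off.

worse off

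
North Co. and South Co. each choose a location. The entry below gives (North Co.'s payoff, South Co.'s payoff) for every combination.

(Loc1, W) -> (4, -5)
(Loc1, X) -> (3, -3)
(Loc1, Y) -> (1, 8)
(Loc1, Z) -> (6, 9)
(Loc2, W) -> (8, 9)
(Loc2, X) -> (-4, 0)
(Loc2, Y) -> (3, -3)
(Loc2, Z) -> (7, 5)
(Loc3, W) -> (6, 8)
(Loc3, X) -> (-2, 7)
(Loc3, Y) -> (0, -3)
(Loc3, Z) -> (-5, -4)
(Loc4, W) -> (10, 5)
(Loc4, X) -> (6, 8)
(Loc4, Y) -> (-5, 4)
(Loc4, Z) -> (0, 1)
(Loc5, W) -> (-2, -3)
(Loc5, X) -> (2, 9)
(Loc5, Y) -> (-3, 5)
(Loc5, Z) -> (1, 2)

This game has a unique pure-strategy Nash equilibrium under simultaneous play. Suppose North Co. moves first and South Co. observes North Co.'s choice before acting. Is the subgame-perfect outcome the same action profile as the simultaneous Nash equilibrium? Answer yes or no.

no

South Co. best-responds to each possible North Co. move:
- Loc1: BR = Z, leader payoff 6.
- Loc2: BR = W, leader payoff 8.
- Loc3: BR = W, leader payoff 6.
- Loc4: BR = X, leader payoff 6.
- Loc5: BR = X, leader payoff 2.
Maximizing over 6, 8, 6, 6, 2, North Co. chooses Loc2. Subgame-perfect outcome: (Loc2, W) with payoffs (8, 9).
Now find the simultaneous Nash equilibrium.
North Co.'s best replies: W→Loc4; X→Loc4; Y→Loc2; Z→Loc2.
South Co.'s best replies: Loc1→Z; Loc2→W; Loc3→W; Loc4→X; Loc5→X.
Only (Loc4, X) has each player best-responding; Nash payoffs (6, 8).
Sequential outcome (Loc2, W) differs from the Nash profile (Loc4, X).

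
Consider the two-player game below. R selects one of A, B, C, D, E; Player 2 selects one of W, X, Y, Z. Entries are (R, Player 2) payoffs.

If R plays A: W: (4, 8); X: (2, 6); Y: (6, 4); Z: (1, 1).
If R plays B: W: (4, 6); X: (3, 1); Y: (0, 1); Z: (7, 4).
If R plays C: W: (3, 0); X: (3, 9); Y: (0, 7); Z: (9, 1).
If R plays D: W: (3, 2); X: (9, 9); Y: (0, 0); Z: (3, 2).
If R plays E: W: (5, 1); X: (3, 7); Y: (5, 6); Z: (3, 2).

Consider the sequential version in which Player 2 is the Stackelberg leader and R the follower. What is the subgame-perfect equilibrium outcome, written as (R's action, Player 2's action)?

(D, X)

Backward induction with Player 2 moving first.
- W: BR = E, leader payoff 1.
- X: BR = D, leader payoff 9.
- Y: BR = A, leader payoff 4.
- Z: BR = C, leader payoff 1.
Maximizing over 1, 9, 4, 1, Player 2 chooses X. Subgame-perfect outcome: (D, X) with payoffs (9, 9).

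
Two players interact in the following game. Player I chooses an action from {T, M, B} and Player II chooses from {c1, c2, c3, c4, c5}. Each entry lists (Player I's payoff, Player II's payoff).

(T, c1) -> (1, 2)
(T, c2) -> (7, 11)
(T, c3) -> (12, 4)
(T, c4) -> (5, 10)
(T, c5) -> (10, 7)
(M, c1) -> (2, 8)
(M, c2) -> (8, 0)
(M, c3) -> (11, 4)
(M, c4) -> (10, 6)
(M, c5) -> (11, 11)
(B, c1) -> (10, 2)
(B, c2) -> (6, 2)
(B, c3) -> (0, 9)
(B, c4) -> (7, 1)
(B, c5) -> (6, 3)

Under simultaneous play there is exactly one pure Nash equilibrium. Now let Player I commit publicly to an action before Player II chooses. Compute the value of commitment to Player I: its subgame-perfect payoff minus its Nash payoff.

0

Player II best-responds to each possible Player I move:
- T: Player II compares 2, 11, 4, 10, 7 and picks c2; Player I would get 7.
- M: Player II compares 8, 0, 4, 6, 11 and picks c5; Player I would get 11.
- B: Player II compares 2, 2, 9, 1, 3 and picks c3; Player I would get 0.
Maximizing over 7, 11, 0, Player I chooses M. Subgame-perfect outcome: (M, c5) with payoffs (11, 11).
For the simultaneous game, intersect best replies.
Player I's best replies: c1→B; c2→M; c3→T; c4→M; c5→M.
Player II's best replies: T→c2; M→c5; B→c3.
Only (M, c5) has each player best-responding; Nash payoffs (11, 11).
Player I's commitment gain: 11 − 11 = 0.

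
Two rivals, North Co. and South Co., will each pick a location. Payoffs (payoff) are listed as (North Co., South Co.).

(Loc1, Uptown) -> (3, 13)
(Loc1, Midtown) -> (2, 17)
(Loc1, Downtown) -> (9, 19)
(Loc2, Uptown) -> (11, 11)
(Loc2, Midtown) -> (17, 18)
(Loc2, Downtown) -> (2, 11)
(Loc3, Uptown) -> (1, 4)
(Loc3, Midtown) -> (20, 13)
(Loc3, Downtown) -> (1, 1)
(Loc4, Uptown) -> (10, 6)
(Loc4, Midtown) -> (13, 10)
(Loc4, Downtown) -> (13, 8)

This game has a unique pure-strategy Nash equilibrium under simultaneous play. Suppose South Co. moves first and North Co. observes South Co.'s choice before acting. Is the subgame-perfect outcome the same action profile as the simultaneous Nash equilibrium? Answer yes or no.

Solve by backward induction (South Co. leads).
- Uptown → North Co. plays Loc2 (best of 3, 11, 1, 10); South Co. gets 11.
- Midtown → North Co. plays Loc3 (best of 2, 17, 20, 13); South Co. gets 13.
- Downtown → North Co. plays Loc4 (best of 9, 2, 1, 13); South Co. gets 8.
South Co.'s induced payoffs are 11, 13, 8, so South Co. commits to Midtown. Subgame-perfect outcome: (Loc3, Midtown) with payoffs (20, 13).
Now find the simultaneous Nash equilibrium.
North Co.'s best replies: Uptown→Loc2; Midtown→Loc3; Downtown→Loc4.
South Co.'s best replies: Loc1→Downtown; Loc2→Midtown; Loc3→Midtown; Loc4→Midtown.
Only (Loc3, Midtown) has each player best-responding; Nash payoffs (20, 13).
Sequential outcome (Loc3, Midtown) coincides with the Nash profile (Loc3, Midtown).

yes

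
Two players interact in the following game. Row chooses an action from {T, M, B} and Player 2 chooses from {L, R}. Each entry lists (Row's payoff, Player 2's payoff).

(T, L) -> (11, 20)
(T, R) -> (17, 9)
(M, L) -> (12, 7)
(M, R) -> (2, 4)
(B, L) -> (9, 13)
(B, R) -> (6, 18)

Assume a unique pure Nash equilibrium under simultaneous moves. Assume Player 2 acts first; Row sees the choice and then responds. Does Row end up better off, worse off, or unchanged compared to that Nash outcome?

Solve by backward induction (Player 2 leads).
- L → Row plays M (best of 11, 12, 9); Player 2 gets 7.
- R → Row plays T (best of 17, 2, 6); Player 2 gets 9.
Maximizing over 7, 9, Player 2 chooses R. Subgame-perfect outcome: (T, R) with payoffs (17, 9).
Now find the simultaneous Nash equilibrium.
Row's best replies: L→M; R→T.
Player 2's best replies: T→L; M→L; B→R.
The unique mutual best reply is (M, L), giving (12, 7).
Row earns 17 sequentially versus 12 at the Nash outcome: better off.

better off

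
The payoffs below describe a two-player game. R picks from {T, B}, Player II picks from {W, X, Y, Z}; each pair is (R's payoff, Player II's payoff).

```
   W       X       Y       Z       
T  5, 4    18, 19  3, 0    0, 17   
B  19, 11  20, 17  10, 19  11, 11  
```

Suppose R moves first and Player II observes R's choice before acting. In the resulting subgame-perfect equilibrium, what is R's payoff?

18

Player II best-responds to each possible R move:
- T: Player II compares 4, 19, 0, 17 and picks X; R would get 18.
- B: Player II compares 11, 17, 19, 11 and picks Y; R would get 10.
R's induced payoffs are 18, 10, so R commits to T. Subgame-perfect outcome: (T, X) with payoffs (18, 19).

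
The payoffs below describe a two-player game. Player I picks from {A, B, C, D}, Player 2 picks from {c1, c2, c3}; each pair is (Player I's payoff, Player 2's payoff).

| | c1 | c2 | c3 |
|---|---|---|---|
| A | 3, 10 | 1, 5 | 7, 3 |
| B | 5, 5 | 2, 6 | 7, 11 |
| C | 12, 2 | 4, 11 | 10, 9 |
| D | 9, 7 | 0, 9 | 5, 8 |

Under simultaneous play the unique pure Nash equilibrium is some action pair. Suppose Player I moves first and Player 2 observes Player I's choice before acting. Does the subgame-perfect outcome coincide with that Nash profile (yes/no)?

Solve by backward induction (Player I leads).
- A: Player 2 compares 10, 5, 3 and picks c1; Player I would get 3.
- B: Player 2 compares 5, 6, 11 and picks c3; Player I would get 7.
- C: Player 2 compares 2, 11, 9 and picks c2; Player I would get 4.
- D: Player 2 compares 7, 9, 8 and picks c2; Player I would get 0.
Maximizing over 3, 7, 4, 0, Player I chooses B. Subgame-perfect outcome: (B, c3) with payoffs (7, 11).
For the simultaneous game, intersect best replies.
Player I's best replies: c1→C; c2→C; c3→C.
Player 2's best replies: A→c1; B→c3; C→c2; D→c2.
The unique mutual best reply is (C, c2), giving (4, 11).
Sequential outcome (B, c3) differs from the Nash profile (C, c2).

no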